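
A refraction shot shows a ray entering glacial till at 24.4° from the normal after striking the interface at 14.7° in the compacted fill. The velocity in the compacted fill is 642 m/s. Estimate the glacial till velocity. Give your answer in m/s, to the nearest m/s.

sin 14.7° = 0.2538; sin 24.4° = 0.4131.
V₂ = V₁·(sin θ₂/sin θ₁) = 642·(0.4131/0.2538) = 1045.14 m/s.

1045 m/s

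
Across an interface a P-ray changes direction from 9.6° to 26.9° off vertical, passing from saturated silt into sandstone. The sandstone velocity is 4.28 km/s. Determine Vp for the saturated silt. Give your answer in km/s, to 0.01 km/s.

1.58 km/s

Snell's law: sin 9.6°/V₁ = sin 26.9°/V₂.
V₁ = V₂·sin 9.6°/sin 26.9° = 4.28 × 0.3686 = 1.58 km/s.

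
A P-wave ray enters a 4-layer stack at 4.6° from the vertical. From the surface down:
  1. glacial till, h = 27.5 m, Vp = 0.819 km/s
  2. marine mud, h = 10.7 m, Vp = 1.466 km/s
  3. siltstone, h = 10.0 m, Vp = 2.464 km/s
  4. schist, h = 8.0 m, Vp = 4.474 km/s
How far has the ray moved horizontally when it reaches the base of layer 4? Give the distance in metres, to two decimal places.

Apply Snell's law at each interface; in layer i the horizontal offset is hᵢ·tan θᵢ.
Layer 1: θ = 4.60°; offset = 27.5·tan 4.60° = 2.2126 m.
Layer 2: sin θ = 1.466·sin 4.6°/0.819 = 0.1436, θ = 8.25°; offset = 10.7·tan 8.25° = 1.5521 m.
Layer 3: sin θ = 2.464·sin 4.6°/0.819 = 0.2413, θ = 13.96°; offset = 10.0·tan 13.96° = 2.4863 m.
Layer 4: sin θ = 4.474·sin 4.6°/0.819 = 0.4381, θ = 25.98°; offset = 8.0·tan 25.98° = 3.8990 m.
Σ offsets = 10.1499 m.

10.15 m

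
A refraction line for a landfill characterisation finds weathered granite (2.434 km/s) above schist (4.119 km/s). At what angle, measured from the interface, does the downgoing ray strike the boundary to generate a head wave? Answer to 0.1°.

At critical incidence the refracted ray runs along the interface (θ₂ = 90°), so sin θ_c = V₁/V₂.
θ_c = arcsin(2.434/4.119) = arcsin 0.5909 = 36.22°.
Measured from the interface: 90° − 36.22° = 53.78°.

53.8°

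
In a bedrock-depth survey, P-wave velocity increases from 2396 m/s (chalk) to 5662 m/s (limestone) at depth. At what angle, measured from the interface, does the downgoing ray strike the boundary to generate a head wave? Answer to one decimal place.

65.0°

Critical incidence: sin θ_c = V₁/V₂ = 2396/5662 = 0.4232.
θ_c = arcsin 0.4232 = 25.04°.
Measured from the interface: 90° − 25.04° = 64.96°.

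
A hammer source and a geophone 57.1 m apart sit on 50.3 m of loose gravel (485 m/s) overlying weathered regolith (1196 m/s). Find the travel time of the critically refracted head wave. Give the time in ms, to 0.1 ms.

237.3 ms

θ_c = arcsin(V₁/V₂) = arcsin(485/1196) = 23.92°, cos θ_c = 0.9141.
Intercept time tᵢ = 2h cos θ_c / V₁ = 2·50.3·0.9141/485 = 0.18960 s.
t = x/V₂ + tᵢ = 57.1/1196 + 0.18960 = 0.23734 s.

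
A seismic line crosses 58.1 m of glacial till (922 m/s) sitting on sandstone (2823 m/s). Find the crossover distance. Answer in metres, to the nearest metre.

163 m

x_cross = 2h·√((V₂+V₁)/(V₂−V₁)).
(V₂+V₁)/(V₂−V₁) = (2823+922)/(2823−922) = 1.9700; √ = 1.4036.
x_cross = 2·58.1·1.4036 = 163.10 m.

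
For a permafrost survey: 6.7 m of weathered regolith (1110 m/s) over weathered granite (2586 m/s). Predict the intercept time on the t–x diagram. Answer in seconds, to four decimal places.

0.0109 s

θ_c = arcsin(V₁/V₂) = arcsin(1110/2586) = 25.42°; cos θ_c = 0.9032.
tᵢ = 2h·cos θ_c / V₁ = 2·6.7·0.9032 / 1110 = 0.01090 s.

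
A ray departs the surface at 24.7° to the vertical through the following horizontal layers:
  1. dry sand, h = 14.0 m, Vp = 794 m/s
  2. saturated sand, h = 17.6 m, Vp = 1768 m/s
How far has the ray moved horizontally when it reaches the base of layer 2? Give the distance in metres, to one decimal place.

51.1 m

Ray parameter p = sin 24.7° / 794 m/s = 5.2628e-04 s/m.
Layer 1: θ = 24.70°; offset = 14.0·tan 24.70° = 6.439 m.
Layer 2: sin θ = p·1768 = 0.9305 → θ = 68.51°; offset = 17.6·tan 68.51° = 44.697 m.
Summing the layer offsets gives 51.136 m.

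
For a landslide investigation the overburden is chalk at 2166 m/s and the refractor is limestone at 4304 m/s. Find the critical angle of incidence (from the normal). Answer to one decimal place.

30.2°

Critical incidence: sin θ_c = V₁/V₂ = 2166/4304 = 0.5033.
θ_c = arcsin 0.5033 = 30.22°.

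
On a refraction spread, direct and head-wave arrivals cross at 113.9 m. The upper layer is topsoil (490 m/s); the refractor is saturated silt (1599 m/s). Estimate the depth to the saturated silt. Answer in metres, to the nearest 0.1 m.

41.5 m

h = (x_cross/2)·√((V₂−V₁)/(V₂+V₁)).
(V₂−V₁)/(V₂+V₁) = (1599−490)/(1599+490) = 0.5309; √ = 0.7286.
h = (113.9/2)·0.7286 = 41.49 m.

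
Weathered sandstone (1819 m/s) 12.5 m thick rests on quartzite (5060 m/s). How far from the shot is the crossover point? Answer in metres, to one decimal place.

x_cross = 2h·√((V₂+V₁)/(V₂−V₁)).
(V₂+V₁)/(V₂−V₁) = (5060+1819)/(5060−1819) = 2.1225; √ = 1.4569.
x_cross = 2·12.5·1.4569 = 36.42 m.

36.4 m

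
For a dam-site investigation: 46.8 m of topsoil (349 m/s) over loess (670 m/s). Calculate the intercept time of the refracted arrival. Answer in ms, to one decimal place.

tᵢ = 2h·√(V₂²−V₁²)/(V₁V₂).
√(V₂²−V₁²) = √(670²−349²) = 571.9 m/s.
tᵢ = 2·46.8·571.9/(349·670) = 0.22894 s.

228.9 ms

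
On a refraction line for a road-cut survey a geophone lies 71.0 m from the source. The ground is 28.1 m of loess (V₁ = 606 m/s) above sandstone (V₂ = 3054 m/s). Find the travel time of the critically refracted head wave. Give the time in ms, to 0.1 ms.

114.1 ms

t = x/V₂ + 2h·√(V₂²−V₁²)/(V₁V₂).
√(V₂²−V₁²) = √(3054²−606²) = 2993.3 m/s; delay term = 2·28.1·2993.3/(606·3054) = 0.09090 s.
t = 71.0/3054 + 0.09090 = 0.11414 s.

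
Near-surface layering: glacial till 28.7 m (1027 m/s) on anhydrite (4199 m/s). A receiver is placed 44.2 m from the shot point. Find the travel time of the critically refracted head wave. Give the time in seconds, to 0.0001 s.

t = x/V₂ + 2h·√(V₂²−V₁²)/(V₁V₂).
√(V₂²−V₁²) = √(4199²−1027²) = 4071.5 m/s; delay term = 2·28.7·4071.5/(1027·4199) = 0.05419 s.
t = 44.2/4199 + 0.05419 = 0.06472 s.

0.0647 s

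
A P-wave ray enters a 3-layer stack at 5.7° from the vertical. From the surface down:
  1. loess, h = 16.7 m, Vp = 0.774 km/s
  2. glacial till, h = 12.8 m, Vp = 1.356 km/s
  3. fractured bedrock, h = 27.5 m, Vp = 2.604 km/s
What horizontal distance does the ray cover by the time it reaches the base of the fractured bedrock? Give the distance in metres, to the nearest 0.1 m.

13.7 m

Apply Snell's law at each interface; in layer i the horizontal offset is hᵢ·tan θᵢ.
Layer 1: θ = 5.70°; offset = 16.7·tan 5.70° = 1.667 m.
Layer 2: sin θ = 1.356·sin 5.7°/0.774 = 0.1740, θ = 10.02°; offset = 12.8·tan 10.02° = 2.262 m.
Layer 3: sin θ = 2.604·sin 5.7°/0.774 = 0.3341, θ = 19.52°; offset = 27.5·tan 19.52° = 9.749 m.
Σ offsets = 13.678 m.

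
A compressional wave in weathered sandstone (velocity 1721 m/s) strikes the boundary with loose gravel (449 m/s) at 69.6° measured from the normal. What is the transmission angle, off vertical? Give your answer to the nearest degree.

14°

sin θ₁/V₁ = sin θ₂/V₂ ⇒ sin θ₂ = 449·sin 69.6°/1721 = 449·0.9373/1721 = 0.2445.
θ₂ = arcsin 0.2445 = 14.15° from the normal.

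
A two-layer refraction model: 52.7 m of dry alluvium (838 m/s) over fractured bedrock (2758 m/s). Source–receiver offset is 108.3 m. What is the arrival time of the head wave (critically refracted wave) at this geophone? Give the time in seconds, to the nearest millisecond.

0.159 s

t = x/V₂ + 2h·√(V₂²−V₁²)/(V₁V₂).
√(V₂²−V₁²) = √(2758²−838²) = 2627.6 m/s; delay term = 2·52.7·2627.6/(838·2758) = 0.11983 s.
t = 108.3/2758 + 0.11983 = 0.15910 s.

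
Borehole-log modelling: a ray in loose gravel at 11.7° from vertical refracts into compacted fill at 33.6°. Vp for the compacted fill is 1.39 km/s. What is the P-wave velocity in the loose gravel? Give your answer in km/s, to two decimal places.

sin 11.7° = 0.2028; sin 33.6° = 0.5534.
V₁ = V₂·(sin θ₁/sin θ₂) = 1.39·(0.2028/0.5534) = 0.51 km/s.

0.51 km/s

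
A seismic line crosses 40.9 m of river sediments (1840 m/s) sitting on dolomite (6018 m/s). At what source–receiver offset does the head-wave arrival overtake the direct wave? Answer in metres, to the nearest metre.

x_cross = 2h·√((V₂+V₁)/(V₂−V₁)).
(V₂+V₁)/(V₂−V₁) = (6018+1840)/(6018−1840) = 1.8808; √ = 1.3714.
x_cross = 2·40.9·1.3714 = 112.18 m.

112 m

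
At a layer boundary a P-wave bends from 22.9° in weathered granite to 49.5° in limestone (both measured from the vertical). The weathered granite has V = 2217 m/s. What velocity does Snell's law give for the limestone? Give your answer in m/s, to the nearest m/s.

Snell's law: sin 22.9°/V₁ = sin 49.5°/V₂.
V₂ = V₁·sin 49.5°/sin 22.9° = 2217 × 1.9541 = 4332.35 m/s.

4332 m/s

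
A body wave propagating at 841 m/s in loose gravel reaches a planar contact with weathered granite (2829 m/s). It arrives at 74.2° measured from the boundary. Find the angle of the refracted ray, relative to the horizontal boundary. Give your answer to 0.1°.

23.7°

Convert to the normal: θ₁ = 90° − 74.2° = 15.8°.
Snell's law: sin θ₂ = (V₂/V₁)·sin θ₁ = (2829/841)·sin 15.8° = 0.9159.
θ₂ = arcsin 0.9159 = 66.34° from the normal.
From the interface: 90° − 66.34° = 23.66°.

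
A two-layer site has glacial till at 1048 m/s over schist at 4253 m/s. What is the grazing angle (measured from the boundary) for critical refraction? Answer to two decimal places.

At critical incidence the refracted ray runs along the interface (θ₂ = 90°), so sin θ_c = V₁/V₂.
θ_c = arcsin(1048/4253) = arcsin 0.2464 = 14.27°.
Measured from the interface: 90° − 14.27° = 75.73°.

75.73°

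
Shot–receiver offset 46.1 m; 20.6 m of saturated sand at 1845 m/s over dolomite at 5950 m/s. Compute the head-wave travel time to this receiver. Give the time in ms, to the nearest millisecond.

29 ms

θ_c = arcsin(V₁/V₂) = arcsin(1845/5950) = 18.06°, cos θ_c = 0.9507.
Intercept time tᵢ = 2h cos θ_c / V₁ = 2·20.6·0.9507/1845 = 0.02123 s.
t = x/V₂ + tᵢ = 46.1/5950 + 0.02123 = 0.02898 s.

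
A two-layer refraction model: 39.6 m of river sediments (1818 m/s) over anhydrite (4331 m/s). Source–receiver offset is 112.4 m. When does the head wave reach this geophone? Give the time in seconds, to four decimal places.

0.0655 s

θ_c = arcsin(V₁/V₂) = arcsin(1818/4331) = 24.82°, cos θ_c = 0.9076.
Intercept time tᵢ = 2h cos θ_c / V₁ = 2·39.6·0.9076/1818 = 0.03954 s.
t = x/V₂ + tᵢ = 112.4/4331 + 0.03954 = 0.06549 s.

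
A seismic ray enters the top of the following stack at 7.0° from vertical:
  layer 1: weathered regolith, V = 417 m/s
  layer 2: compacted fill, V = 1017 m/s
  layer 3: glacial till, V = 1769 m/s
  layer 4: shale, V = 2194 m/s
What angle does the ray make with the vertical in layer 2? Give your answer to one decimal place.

17.3°

Ray parameter p = sin 7.0° / 417 = 2.9225e-04 s/m.
sin θ_2 = p·V_2 = 2.9225e-04 × 1017 = 0.2972.
θ_2 = arcsin 0.2972 = 17.29°.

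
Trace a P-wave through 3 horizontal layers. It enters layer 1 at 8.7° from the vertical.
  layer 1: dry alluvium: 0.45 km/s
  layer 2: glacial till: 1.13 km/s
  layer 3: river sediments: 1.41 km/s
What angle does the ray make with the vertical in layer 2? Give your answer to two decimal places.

Ray parameter p = sin 8.7° / 0.45 = 3.3614e-01 s/km.
sin θ_2 = p·V_2 = 3.3614e-01 × 1.13 = 0.3798.
θ_2 = arcsin 0.3798 = 22.32°.

22.32°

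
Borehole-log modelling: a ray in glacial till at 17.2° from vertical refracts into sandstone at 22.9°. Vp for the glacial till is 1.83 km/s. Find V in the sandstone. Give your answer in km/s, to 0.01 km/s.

2.41 km/s

sin 17.2° = 0.2957; sin 22.9° = 0.3891.
V₂ = V₁·(sin θ₂/sin θ₁) = 1.83·(0.3891/0.2957) = 2.41 km/s.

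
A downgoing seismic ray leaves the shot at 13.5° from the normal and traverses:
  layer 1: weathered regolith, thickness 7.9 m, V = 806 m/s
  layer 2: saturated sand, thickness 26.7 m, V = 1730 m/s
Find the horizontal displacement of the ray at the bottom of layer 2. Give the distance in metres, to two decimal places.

17.36 m

Apply Snell's law at each interface; in layer i the horizontal offset is hᵢ·tan θᵢ.
Layer 1: θ = 13.50°; offset = 7.9·tan 13.50° = 1.8966 m.
Layer 2: sin θ = 1730·sin 13.5°/806 = 0.5011, θ = 30.07°; offset = 26.7·tan 30.07° = 15.4592 m.
Summing the layer offsets gives 17.3558 m.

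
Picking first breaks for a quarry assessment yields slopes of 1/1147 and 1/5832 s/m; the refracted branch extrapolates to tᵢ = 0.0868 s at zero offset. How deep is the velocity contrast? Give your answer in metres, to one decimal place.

50.8 m

θ_c = arcsin(1147/5832) = 11.34°; cos θ_c = 0.9805.
tᵢ = 2h cos θ_c/V₁ ⇒ h = tᵢ·V₁/(2 cos θ_c) = 0.0868·1147/(2·0.9805) = 50.77 m.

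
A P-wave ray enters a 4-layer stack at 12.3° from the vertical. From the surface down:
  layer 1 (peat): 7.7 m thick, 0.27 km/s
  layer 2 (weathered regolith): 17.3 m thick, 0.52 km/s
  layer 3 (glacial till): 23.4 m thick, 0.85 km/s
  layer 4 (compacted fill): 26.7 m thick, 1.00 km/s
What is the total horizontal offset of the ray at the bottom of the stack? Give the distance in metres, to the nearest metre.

65 m

Apply Snell's law at each interface; in layer i the horizontal offset is hᵢ·tan θᵢ.
Layer 1: θ = 12.30°; offset = 7.7·tan 12.30° = 1.679 m.
Layer 2: sin θ = 0.52·sin 12.3°/0.27 = 0.4103, θ = 24.22°; offset = 17.3·tan 24.22° = 7.783 m.
Layer 3: sin θ = 0.85·sin 12.3°/0.27 = 0.6707, θ = 42.12°; offset = 23.4·tan 42.12° = 21.156 m.
Layer 4: sin θ = 1.00·sin 12.3°/0.27 = 0.7890, θ = 52.09°; offset = 26.7·tan 52.09° = 34.288 m.
Σ offsets = 64.906 m.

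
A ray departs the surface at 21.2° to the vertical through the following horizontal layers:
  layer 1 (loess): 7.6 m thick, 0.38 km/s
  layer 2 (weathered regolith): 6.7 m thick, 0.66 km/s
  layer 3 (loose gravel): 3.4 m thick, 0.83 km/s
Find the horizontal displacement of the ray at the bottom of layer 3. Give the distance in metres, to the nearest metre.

Apply Snell's law at each interface; in layer i the horizontal offset is hᵢ·tan θᵢ.
Layer 1: θ = 21.20°; offset = 7.6·tan 21.20° = 2.948 m.
Layer 2: sin θ = 0.66·sin 21.2°/0.38 = 0.6281, θ = 38.91°; offset = 6.7·tan 38.91° = 5.408 m.
Layer 3: sin θ = 0.83·sin 21.2°/0.38 = 0.7899, θ = 52.17°; offset = 3.4·tan 52.17° = 4.379 m.
Total horizontal offset = 12.735 m.

13 m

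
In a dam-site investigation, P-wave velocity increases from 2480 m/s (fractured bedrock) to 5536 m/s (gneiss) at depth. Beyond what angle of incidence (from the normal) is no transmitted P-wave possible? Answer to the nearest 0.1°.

26.6°

Critical incidence: sin θ_c = V₁/V₂ = 2480/5536 = 0.4480.
θ_c = arcsin 0.4480 = 26.61°.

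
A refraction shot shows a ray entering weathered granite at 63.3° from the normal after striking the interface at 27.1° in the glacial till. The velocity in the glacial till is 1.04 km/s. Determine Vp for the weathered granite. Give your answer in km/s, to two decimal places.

2.04 km/s

sin 27.1° = 0.4555; sin 63.3° = 0.8934.
V₂ = V₁·(sin θ₂/sin θ₁) = 1.04·(0.8934/0.4555) = 2.04 km/s.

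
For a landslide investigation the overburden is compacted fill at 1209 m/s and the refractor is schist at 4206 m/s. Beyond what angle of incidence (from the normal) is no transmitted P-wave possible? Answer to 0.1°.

At critical incidence the refracted ray runs along the interface (θ₂ = 90°), so sin θ_c = V₁/V₂.
θ_c = arcsin(1209/4206) = arcsin 0.2874 = 16.71°.

16.7°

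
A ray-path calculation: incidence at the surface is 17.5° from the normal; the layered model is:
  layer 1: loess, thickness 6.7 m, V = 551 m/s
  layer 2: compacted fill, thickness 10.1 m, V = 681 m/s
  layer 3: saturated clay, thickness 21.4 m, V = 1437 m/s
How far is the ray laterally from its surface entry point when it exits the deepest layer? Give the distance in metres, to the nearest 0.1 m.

33.2 m

Apply Snell's law at each interface; in layer i the horizontal offset is hᵢ·tan θᵢ.
Layer 1: θ = 17.50°; offset = 6.7·tan 17.50° = 2.113 m.
Layer 2: sin θ = 681·sin 17.5°/551 = 0.3717, θ = 21.82°; offset = 10.1·tan 21.82° = 4.043 m.
Layer 3: sin θ = 1437·sin 17.5°/551 = 0.7842, θ = 51.65°; offset = 21.4·tan 51.65° = 27.049 m.
Summing the layer offsets gives 33.204 m.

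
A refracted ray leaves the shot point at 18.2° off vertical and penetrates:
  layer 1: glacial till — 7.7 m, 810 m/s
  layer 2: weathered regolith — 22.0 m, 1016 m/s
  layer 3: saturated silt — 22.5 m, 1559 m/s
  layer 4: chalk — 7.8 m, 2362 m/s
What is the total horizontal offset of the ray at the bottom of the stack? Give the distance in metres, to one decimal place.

Ray parameter p = sin 18.2° / 810 m/s = 3.8560e-04 s/m.
Layer 1: θ = 18.20°; offset = 7.7·tan 18.20° = 2.532 m.
Layer 2: sin θ = p·1016 = 0.3918 → θ = 23.06°; offset = 22.0·tan 23.06° = 9.368 m.
Layer 3: sin θ = p·1559 = 0.6011 → θ = 36.95°; offset = 22.5·tan 36.95° = 16.926 m.
Layer 4: sin θ = p·2362 = 0.9108 → θ = 65.61°; offset = 7.8·tan 65.61° = 17.206 m.
Σ offsets = 46.031 m.

46.0 m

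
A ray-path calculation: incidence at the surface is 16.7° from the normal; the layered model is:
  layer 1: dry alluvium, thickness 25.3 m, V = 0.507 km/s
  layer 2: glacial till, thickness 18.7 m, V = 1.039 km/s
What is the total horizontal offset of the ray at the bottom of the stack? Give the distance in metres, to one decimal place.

21.2 m

Apply Snell's law at each interface; in layer i the horizontal offset is hᵢ·tan θᵢ.
Layer 1: θ = 16.70°; offset = 25.3·tan 16.70° = 7.590 m.
Layer 2: sin θ = 1.039·sin 16.7°/0.507 = 0.5889, θ = 36.08°; offset = 18.7·tan 36.08° = 13.625 m.
Total horizontal offset = 21.216 m.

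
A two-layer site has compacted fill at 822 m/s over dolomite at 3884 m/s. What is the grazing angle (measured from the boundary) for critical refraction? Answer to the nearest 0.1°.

At critical incidence the refracted ray runs along the interface (θ₂ = 90°), so sin θ_c = V₁/V₂.
θ_c = arcsin(822/3884) = arcsin 0.2116 = 12.22°.
Measured from the interface: 90° − 12.22° = 77.78°.

77.8°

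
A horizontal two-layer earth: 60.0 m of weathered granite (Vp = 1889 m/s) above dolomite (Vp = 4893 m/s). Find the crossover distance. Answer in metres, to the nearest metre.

x_cross = 2h·√((V₂+V₁)/(V₂−V₁)).
(V₂+V₁)/(V₂−V₁) = (4893+1889)/(4893−1889) = 2.2577; √ = 1.5025.
x_cross = 2·60.0·1.5025 = 180.31 m.

180 m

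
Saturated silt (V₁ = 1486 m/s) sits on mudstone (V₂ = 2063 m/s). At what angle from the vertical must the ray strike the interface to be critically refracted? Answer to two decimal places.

At critical incidence the refracted ray runs along the interface (θ₂ = 90°), so sin θ_c = V₁/V₂.
θ_c = arcsin(1486/2063) = arcsin 0.7203 = 46.08°.

46.08°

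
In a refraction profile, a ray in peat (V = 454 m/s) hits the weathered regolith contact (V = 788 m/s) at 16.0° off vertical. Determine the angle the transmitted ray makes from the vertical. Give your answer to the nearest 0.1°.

sin θ₁/V₁ = sin θ₂/V₂ ⇒ sin θ₂ = 788·sin 16.0°/454 = 788·0.2756/454 = 0.4784.
θ₂ = sin⁻¹(0.4784) = 28.58° (from vertical).

28.6°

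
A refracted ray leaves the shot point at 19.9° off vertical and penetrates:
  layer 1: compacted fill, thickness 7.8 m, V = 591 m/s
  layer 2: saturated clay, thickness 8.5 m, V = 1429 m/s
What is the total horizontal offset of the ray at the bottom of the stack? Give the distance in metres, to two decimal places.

15.14 m

p = sin θ₁/V₁ = sin 19.9°/591 = 5.7594e-04 s/m is conserved through the stack.
Layer 1: θ = 19.90°; offset = 7.8·tan 19.90° = 2.8236 m.
Layer 2: sin θ = p·1429 = 0.8230 → θ = 55.39°; offset = 8.5·tan 55.39° = 12.3159 m.
Total horizontal offset = 15.1394 m.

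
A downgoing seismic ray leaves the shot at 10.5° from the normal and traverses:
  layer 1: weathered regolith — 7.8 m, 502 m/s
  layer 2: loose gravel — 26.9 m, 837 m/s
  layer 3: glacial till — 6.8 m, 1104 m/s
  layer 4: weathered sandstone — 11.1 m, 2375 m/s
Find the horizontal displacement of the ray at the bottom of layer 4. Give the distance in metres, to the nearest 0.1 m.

Apply Snell's law at each interface; in layer i the horizontal offset is hᵢ·tan θᵢ.
Layer 1: θ = 10.50°; offset = 7.8·tan 10.50° = 1.446 m.
Layer 2: sin θ = 837·sin 10.5°/502 = 0.3038, θ = 17.69°; offset = 26.9·tan 17.69° = 8.579 m.
Layer 3: sin θ = 1104·sin 10.5°/502 = 0.4008, θ = 23.63°; offset = 6.8·tan 23.63° = 2.975 m.
Layer 4: sin θ = 2375·sin 10.5°/502 = 0.8622, θ = 59.56°; offset = 11.1·tan 59.56° = 18.890 m.
Total horizontal offset = 31.889 m.

31.9 m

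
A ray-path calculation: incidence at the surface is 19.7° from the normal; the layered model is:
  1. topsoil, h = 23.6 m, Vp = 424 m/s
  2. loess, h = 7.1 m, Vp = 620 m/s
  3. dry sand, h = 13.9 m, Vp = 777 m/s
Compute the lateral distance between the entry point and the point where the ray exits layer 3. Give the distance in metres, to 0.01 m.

Ray parameter p = sin 19.7° / 424 m/s = 7.9504e-04 s/m.
Layer 1: θ = 19.70°; offset = 23.6·tan 19.70° = 8.4500 m.
Layer 2: sin θ = p·620 = 0.4929 → θ = 29.53°; offset = 7.1·tan 29.53° = 4.0224 m.
Layer 3: sin θ = p·777 = 0.6177 → θ = 38.15°; offset = 13.9·tan 38.15° = 10.9192 m.
Σ offsets = 23.3916 m.

23.39 m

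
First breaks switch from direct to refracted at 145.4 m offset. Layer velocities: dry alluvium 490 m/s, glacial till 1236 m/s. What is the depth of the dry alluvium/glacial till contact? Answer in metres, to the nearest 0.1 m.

47.8 m

x_cross = 2h·√((V₂+V₁)/(V₂−V₁)) → h = x_cross / (2·√((V₂+V₁)/(V₂−V₁))).
√((V₂+V₁)/(V₂−V₁)) = √((1236+490)/(1236−490)) = 1.5211.
h = 145.4 / (2·1.5211) = 47.80 m.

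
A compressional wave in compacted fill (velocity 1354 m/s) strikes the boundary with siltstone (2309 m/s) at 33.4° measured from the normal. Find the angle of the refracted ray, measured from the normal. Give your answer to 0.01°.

Snell's law: sin θ₂ = (V₂/V₁)·sin θ₁ = (2309/1354)·sin 33.4° = 0.9387.
θ₂ = sin⁻¹(0.9387) = 69.84° (from vertical).

69.84°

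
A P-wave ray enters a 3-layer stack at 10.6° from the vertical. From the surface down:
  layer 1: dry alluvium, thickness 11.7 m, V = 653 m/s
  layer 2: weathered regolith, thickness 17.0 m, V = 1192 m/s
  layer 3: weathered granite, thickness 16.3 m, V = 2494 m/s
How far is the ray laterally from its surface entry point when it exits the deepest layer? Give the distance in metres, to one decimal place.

24.3 m

Ray parameter p = sin 10.6° / 653 m/s = 2.8170e-04 s/m.
Layer 1: θ = 10.60°; offset = 11.7·tan 10.60° = 2.190 m.
Layer 2: sin θ = p·1192 = 0.3358 → θ = 19.62°; offset = 17.0·tan 19.62° = 6.060 m.
Layer 3: sin θ = p·2494 = 0.7026 → θ = 44.63°; offset = 16.3·tan 44.63° = 16.093 m.
Summing the layer offsets gives 24.342 m.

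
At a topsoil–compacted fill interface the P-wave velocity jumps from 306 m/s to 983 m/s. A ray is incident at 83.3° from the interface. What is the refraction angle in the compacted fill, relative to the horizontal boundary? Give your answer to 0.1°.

Convert to the normal: θ₁ = 90° − 83.3° = 6.7°.
Snell's law: sin θ₂ = (V₂/V₁)·sin θ₁ = (983/306)·sin 6.7° = 0.3748.
θ₂ = arcsin 0.3748 = 22.01° from the normal.
From the interface: 90° − 22.01° = 67.99°.

68.0°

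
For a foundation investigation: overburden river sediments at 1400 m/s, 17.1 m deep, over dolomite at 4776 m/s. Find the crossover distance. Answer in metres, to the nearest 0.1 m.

46.3 m

θ_c = arcsin(1400/4776) = 17.05°, so cos θ_c = 0.9561 and tᵢ = 2h cos θ_c/V₁ = 0.0234 s.
At crossover x/V₁ = x/V₂ + tᵢ ⇒ x = tᵢ/(1/V₁ − 1/V₂) = 0.02336/(7.1429e-04 − 2.0938e-04) = 46.26 m.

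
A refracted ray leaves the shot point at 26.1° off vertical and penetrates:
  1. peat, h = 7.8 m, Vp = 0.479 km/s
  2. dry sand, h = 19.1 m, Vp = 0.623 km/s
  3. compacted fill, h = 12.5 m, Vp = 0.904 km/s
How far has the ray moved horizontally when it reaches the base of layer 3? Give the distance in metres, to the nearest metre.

36 m

Apply Snell's law at each interface; in layer i the horizontal offset is hᵢ·tan θᵢ.
Layer 1: θ = 26.10°; offset = 7.8·tan 26.10° = 3.821 m.
Layer 2: sin θ = 0.623·sin 26.1°/0.479 = 0.5722, θ = 34.90°; offset = 19.1·tan 34.90° = 13.326 m.
Layer 3: sin θ = 0.904·sin 26.1°/0.479 = 0.8303, θ = 56.13°; offset = 12.5·tan 56.13° = 18.621 m.
Σ offsets = 35.769 m.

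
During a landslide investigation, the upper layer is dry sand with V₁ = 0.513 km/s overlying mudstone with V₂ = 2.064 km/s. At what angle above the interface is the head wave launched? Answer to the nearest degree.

Critical incidence: sin θ_c = V₁/V₂ = 0.513/2.064 = 0.2485.
θ_c = arcsin 0.2485 = 14.39°.
Measured from the interface: 90° − 14.39° = 75.61°.

76°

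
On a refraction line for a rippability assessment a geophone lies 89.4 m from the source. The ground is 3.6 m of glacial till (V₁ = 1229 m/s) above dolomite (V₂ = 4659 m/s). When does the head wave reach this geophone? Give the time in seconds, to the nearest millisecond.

0.025 s

t = x/V₂ + 2h·√(V₂²−V₁²)/(V₁V₂).
√(V₂²−V₁²) = √(4659²−1229²) = 4494.0 m/s; delay term = 2·3.6·4494.0/(1229·4659) = 0.00565 s.
t = 89.4/4659 + 0.00565 = 0.02484 s.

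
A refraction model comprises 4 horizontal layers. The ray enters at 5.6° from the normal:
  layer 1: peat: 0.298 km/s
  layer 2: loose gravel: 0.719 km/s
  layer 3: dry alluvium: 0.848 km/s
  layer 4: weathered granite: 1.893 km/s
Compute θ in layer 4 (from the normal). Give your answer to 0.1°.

38.3°

Ray parameter p = sin 5.6° / 0.298 = 3.2746e-01 s/km.
sin θ_4 = p·V_4 = 3.2746e-01 × 1.893 = 0.6199.
θ_4 = 38.31° from the vertical.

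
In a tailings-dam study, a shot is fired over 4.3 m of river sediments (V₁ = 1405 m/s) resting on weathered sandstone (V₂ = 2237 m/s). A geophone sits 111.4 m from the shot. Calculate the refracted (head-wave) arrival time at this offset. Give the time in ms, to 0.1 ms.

54.6 ms

t = x/V₂ + 2h·√(V₂²−V₁²)/(V₁V₂).
√(V₂²−V₁²) = √(2237²−1405²) = 1740.7 m/s; delay term = 2·4.3·1740.7/(1405·2237) = 0.00476 s.
t = 111.4/2237 + 0.00476 = 0.05456 s.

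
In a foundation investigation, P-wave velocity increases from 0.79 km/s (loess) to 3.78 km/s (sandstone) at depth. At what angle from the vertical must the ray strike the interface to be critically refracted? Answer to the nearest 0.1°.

At critical incidence the refracted ray runs along the interface (θ₂ = 90°), so sin θ_c = V₁/V₂.
θ_c = arcsin(0.79/3.78) = arcsin 0.2090 = 12.06°.

12.1°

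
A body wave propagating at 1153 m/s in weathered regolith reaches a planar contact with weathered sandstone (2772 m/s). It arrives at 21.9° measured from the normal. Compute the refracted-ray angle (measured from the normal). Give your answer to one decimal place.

sin θ₁/V₁ = sin θ₂/V₂ ⇒ sin θ₂ = 2772·sin 21.9°/1153 = 2772·0.3730/1153 = 0.8967.
θ₂ = sin⁻¹(0.8967) = 63.73° (from vertical).

63.7°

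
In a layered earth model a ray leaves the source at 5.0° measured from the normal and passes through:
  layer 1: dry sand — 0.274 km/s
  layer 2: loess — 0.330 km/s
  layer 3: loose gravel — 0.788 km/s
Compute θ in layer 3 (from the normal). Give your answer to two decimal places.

Ray parameter p = sin 5.0° / 0.274 = 3.1809e-01 s/km.
sin θ_3 = p·V_3 = 3.1809e-01 × 0.788 = 0.2507.
θ_3 = 14.52° from the vertical.

14.52°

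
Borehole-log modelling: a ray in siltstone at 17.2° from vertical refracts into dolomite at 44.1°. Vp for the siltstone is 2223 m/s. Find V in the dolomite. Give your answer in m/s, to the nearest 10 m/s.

5230 m/s

Snell's law: sin 17.2°/V₁ = sin 44.1°/V₂.
V₂ = V₁·sin 44.1°/sin 17.2° = 2223 × 2.3534 = 5231.56 m/s.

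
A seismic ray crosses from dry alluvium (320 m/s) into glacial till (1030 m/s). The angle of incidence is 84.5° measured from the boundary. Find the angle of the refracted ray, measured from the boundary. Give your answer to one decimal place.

Angle from the normal: 90° − 84.5° = 5.5°.
Snell's law: sin θ₂ = (V₂/V₁)·sin θ₁ = (1030/320)·sin 5.5° = 0.3085.
θ₂ = sin⁻¹(0.3085) = 17.97° (from vertical).
From the interface: 90° − 17.97° = 72.03°.

72.0°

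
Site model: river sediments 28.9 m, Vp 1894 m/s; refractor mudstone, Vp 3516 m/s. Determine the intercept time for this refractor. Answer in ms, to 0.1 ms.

θ_c = arcsin(V₁/V₂) = arcsin(1894/3516) = 32.59°; cos θ_c = 0.8425.
tᵢ = 2h·cos θ_c / V₁ = 2·28.9·0.8425 / 1894 = 0.02571 s.

25.7 ms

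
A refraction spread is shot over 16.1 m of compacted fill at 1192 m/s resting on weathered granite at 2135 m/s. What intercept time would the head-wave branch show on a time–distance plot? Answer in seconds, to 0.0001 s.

tᵢ = 2h·√(V₂²−V₁²)/(V₁V₂).
√(V₂²−V₁²) = √(2135²−1192²) = 1771.3 m/s.
tᵢ = 2·16.1·1771.3/(1192·2135) = 0.02241 s.

0.0224 s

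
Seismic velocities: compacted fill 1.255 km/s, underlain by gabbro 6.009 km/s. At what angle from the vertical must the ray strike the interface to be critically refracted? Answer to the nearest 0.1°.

At critical incidence the refracted ray runs along the interface (θ₂ = 90°), so sin θ_c = V₁/V₂.
θ_c = arcsin(1.255/6.009) = arcsin 0.2089 = 12.06°.

12.1°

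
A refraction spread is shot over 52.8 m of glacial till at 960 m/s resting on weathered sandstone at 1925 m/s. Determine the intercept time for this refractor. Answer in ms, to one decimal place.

95.3 ms

θ_c = arcsin(V₁/V₂) = arcsin(960/1925) = 29.91°; cos θ_c = 0.8668.
tᵢ = 2h·cos θ_c / V₁ = 2·52.8·0.8668 / 960 = 0.09535 s.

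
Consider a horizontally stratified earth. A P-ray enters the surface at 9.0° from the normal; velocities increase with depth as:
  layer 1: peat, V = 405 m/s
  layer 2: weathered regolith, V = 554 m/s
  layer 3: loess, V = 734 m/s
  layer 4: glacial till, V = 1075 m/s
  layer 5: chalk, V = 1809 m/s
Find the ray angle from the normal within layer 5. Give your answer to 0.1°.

44.3°

Ray parameter p = sin 9.0° / 405 = 3.8626e-04 s/m.
sin θ_5 = p·V_5 = 3.8626e-04 × 1809 = 0.6987.
θ_5 = 44.33° from the vertical.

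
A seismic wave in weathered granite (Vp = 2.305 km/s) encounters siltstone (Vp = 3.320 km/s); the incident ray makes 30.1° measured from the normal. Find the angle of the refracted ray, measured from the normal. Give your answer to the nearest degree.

sin θ₁/V₁ = sin θ₂/V₂ ⇒ sin θ₂ = 3.320·sin 30.1°/2.305 = 3.320·0.5015/2.305 = 0.7223.
θ₂ = arcsin 0.7223 = 46.25° from the normal.

46°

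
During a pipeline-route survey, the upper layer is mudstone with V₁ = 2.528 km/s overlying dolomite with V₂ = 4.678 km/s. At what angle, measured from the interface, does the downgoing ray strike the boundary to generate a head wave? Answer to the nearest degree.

57°

At critical incidence the refracted ray runs along the interface (θ₂ = 90°), so sin θ_c = V₁/V₂.
θ_c = arcsin(2.528/4.678) = arcsin 0.5404 = 32.71°.
Measured from the interface: 90° − 32.71° = 57.29°.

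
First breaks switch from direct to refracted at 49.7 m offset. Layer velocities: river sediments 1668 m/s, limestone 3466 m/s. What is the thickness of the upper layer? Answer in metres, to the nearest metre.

x_cross = 2h·√((V₂+V₁)/(V₂−V₁)) → h = x_cross / (2·√((V₂+V₁)/(V₂−V₁))).
√((V₂+V₁)/(V₂−V₁)) = √((3466+1668)/(3466−1668)) = 1.6898.
h = 49.7 / (2·1.6898) = 14.71 m.

15 m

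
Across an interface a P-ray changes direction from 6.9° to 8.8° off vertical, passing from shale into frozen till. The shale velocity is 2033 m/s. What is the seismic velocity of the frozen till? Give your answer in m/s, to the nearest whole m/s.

sin 6.9° = 0.1201; sin 8.8° = 0.1530.
V₂ = V₁·(sin θ₂/sin θ₁) = 2033·(0.1530/0.1201) = 2588.88 m/s.

2589 m/s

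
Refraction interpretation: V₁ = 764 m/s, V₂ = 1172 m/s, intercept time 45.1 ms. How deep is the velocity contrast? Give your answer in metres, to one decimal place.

22.7 m

θ_c = arcsin(764/1172) = 40.68°; cos θ_c = 0.7583.
tᵢ = 2h cos θ_c/V₁ ⇒ h = tᵢ·V₁/(2 cos θ_c) = 0.0451·764/(2·0.7583) = 22.72 m.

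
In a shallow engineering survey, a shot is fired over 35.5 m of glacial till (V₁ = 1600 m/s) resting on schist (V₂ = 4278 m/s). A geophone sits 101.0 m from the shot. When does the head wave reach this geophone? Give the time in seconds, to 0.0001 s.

0.0648 s

t = x/V₂ + 2h·√(V₂²−V₁²)/(V₁V₂).
√(V₂²−V₁²) = √(4278²−1600²) = 3967.5 m/s; delay term = 2·35.5·3967.5/(1600·4278) = 0.04115 s.
t = 101.0/4278 + 0.04115 = 0.06476 s.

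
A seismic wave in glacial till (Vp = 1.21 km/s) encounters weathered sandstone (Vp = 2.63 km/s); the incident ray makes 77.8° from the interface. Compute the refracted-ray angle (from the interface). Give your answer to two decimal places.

62.66°

Angle from the normal: 90° − 77.8° = 12.2°.
Snell's law: sin θ₂ = (V₂/V₁)·sin θ₁ = (2.63/1.21)·sin 12.2° = 0.4593.
θ₂ = arcsin 0.4593 = 27.34° from the normal.
From the interface: 90° − 27.34° = 62.66°.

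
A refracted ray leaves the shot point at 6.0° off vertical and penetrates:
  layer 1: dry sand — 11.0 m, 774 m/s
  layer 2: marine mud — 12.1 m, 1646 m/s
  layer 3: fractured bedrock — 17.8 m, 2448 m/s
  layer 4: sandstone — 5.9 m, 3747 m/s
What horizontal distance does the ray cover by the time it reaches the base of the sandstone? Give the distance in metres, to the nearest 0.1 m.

p = sin θ₁/V₁ = sin 6.0°/774 = 1.3505e-04 s/m is conserved through the stack.
Layer 1: θ = 6.00°; offset = 11.0·tan 6.00° = 1.156 m.
Layer 2: sin θ = p·1646 = 0.2223 → θ = 12.84°; offset = 12.1·tan 12.84° = 2.759 m.
Layer 3: sin θ = p·2448 = 0.3306 → θ = 19.31°; offset = 17.8·tan 19.31° = 6.235 m.
Layer 4: sin θ = p·3747 = 0.5060 → θ = 30.40°; offset = 5.9·tan 30.40° = 3.461 m.
Summing the layer offsets gives 13.612 m.

13.6 m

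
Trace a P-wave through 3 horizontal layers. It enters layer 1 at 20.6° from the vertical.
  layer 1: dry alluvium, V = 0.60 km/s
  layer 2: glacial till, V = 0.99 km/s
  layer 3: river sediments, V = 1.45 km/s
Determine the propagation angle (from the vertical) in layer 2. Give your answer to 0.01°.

Snell's law across each interface conserves sin θ / V, so sin θ_2 = V_2·sin θ₁/V₁.
sin θ_2 = 0.99 × sin 20.6° / 0.60 = 0.5805.
θ_2 = 35.49° from the vertical.

35.49°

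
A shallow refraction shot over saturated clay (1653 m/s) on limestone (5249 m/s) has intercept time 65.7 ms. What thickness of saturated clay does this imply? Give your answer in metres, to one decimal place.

h = tᵢ·V₁·V₂ / (2·√(V₂²−V₁²)).
√(V₂²−V₁²) = √(5249² − 1653²) = 4981.9 m/s.
h = 0.0657 s × 1653 × 5249 / (2 × 4981.9) = 57.21 m.

57.2 m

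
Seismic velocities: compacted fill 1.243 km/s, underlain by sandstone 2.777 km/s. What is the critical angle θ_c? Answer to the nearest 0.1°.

Critical incidence: sin θ_c = V₁/V₂ = 1.243/2.777 = 0.4476.
θ_c = arcsin 0.4476 = 26.59°.

26.6°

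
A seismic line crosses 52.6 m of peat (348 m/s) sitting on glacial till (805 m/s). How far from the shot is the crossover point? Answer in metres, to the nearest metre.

167 m

x_cross = 2h·√((V₂+V₁)/(V₂−V₁)).
(V₂+V₁)/(V₂−V₁) = (805+348)/(805−348) = 2.5230; √ = 1.5884.
x_cross = 2·52.6·1.5884 = 167.10 m.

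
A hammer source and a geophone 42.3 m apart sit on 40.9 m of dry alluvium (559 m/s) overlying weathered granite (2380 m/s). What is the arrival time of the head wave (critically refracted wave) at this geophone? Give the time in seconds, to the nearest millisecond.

t = x/V₂ + 2h·√(V₂²−V₁²)/(V₁V₂).
√(V₂²−V₁²) = √(2380²−559²) = 2313.4 m/s; delay term = 2·40.9·2313.4/(559·2380) = 0.14224 s.
t = 42.3/2380 + 0.14224 = 0.16001 s.

0.160 s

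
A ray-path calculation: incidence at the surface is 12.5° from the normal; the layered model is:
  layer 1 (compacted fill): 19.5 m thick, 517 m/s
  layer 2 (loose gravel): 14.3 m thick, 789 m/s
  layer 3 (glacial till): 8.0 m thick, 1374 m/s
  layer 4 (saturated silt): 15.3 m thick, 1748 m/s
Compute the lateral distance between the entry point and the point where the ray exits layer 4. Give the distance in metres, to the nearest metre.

Apply Snell's law at each interface; in layer i the horizontal offset is hᵢ·tan θᵢ.
Layer 1: θ = 12.50°; offset = 19.5·tan 12.50° = 4.323 m.
Layer 2: sin θ = 789·sin 12.5°/517 = 0.3303, θ = 19.29°; offset = 14.3·tan 19.29° = 5.004 m.
Layer 3: sin θ = 1374·sin 12.5°/517 = 0.5752, θ = 35.11°; offset = 8.0·tan 35.11° = 5.626 m.
Layer 4: sin θ = 1748·sin 12.5°/517 = 0.7318, θ = 47.04°; offset = 15.3·tan 47.04° = 16.428 m.
Σ offsets = 31.381 m.

31 m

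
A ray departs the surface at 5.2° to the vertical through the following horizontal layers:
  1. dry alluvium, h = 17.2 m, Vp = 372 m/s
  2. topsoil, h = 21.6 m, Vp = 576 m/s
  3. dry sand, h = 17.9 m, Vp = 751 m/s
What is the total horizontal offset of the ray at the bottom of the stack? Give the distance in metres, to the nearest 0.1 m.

8.0 m

Apply Snell's law at each interface; in layer i the horizontal offset is hᵢ·tan θᵢ.
Layer 1: θ = 5.20°; offset = 17.2·tan 5.20° = 1.565 m.
Layer 2: sin θ = 576·sin 5.2°/372 = 0.1403, θ = 8.07°; offset = 21.6·tan 8.07° = 3.062 m.
Layer 3: sin θ = 751·sin 5.2°/372 = 0.1830, θ = 10.54°; offset = 17.9·tan 10.54° = 3.331 m.
Total horizontal offset = 7.958 m.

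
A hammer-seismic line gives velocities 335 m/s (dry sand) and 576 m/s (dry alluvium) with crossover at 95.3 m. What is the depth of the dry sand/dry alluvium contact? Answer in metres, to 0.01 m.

24.51 m

h = (x_cross/2)·√((V₂−V₁)/(V₂+V₁)).
(V₂−V₁)/(V₂+V₁) = (576−335)/(576+335) = 0.2645; √ = 0.5143.
h = (95.3/2)·0.5143 = 24.51 m.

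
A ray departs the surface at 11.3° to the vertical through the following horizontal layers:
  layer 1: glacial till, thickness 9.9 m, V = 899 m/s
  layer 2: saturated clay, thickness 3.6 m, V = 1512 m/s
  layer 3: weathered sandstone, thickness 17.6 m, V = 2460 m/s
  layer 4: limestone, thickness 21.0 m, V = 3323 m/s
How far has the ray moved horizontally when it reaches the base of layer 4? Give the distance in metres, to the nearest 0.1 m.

36.5 m

p = sin θ₁/V₁ = sin 11.3°/899 = 2.1796e-04 s/m is conserved through the stack.
Layer 1: θ = 11.30°; offset = 9.9·tan 11.30° = 1.978 m.
Layer 2: sin θ = p·1512 = 0.3296 → θ = 19.24°; offset = 3.6·tan 19.24° = 1.257 m.
Layer 3: sin θ = p·2460 = 0.5362 → θ = 32.42°; offset = 17.6·tan 32.42° = 11.180 m.
Layer 4: sin θ = p·3323 = 0.7243 → θ = 46.41°; offset = 21.0·tan 46.41° = 22.059 m.
Summing the layer offsets gives 36.474 m.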